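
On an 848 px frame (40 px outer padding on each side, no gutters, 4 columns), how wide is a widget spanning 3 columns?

576 px

Inside the margins: 848 − 80 = 768 px.
4c = 768 → c = 192 px.
3-column span = 3·192 = 576 px.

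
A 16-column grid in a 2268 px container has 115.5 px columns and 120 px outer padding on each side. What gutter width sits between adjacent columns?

12 px

Inside the margins: 2268 − 240 = 2028 px.
16 columns take 16·115.5 = 1848 px; remaining 180 splits into 15 gutters.
g = 180 / 15 = 12 px.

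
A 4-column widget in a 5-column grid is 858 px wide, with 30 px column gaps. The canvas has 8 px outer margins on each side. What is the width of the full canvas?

Subtracting 3 column gaps of 30 leaves 768 for 4 columns, so c = 192 px.
Adding margins, columns and gutters: 16 + 960 + 120 = 1096 px.

1096 px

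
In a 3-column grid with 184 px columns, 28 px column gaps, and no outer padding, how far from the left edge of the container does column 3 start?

Before column 3: 2 columns + 2 column gaps.
Offset = 2·(184 + 28) = 2·212 = 424 px.

424 px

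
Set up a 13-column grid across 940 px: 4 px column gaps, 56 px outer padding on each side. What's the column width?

60 px

Take off 112 px of margins, leaving 828 px.
13 columns + 12 column gaps: 13c + 12·4 = 828.
13c = 828 − 48 = 780, so c = 60 px.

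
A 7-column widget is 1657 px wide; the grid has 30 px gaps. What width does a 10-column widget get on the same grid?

2380 px

Subtracting 6 gaps of 30 leaves 1477 for 7 columns, so c = 211 px.
10 columns plus 9 gaps: 2110 + 270 = 2380 px.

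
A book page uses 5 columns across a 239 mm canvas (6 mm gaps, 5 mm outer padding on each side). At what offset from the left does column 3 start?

99 mm

Subtract both margins: 239 − 2·5 = 229 mm.
5 columns + 4 gaps: 5c + 4·6 = 229.
5c = 229 − 24 = 205, so c = 41 mm.
Each column+gutter stride is 47 mm; 2 of them past the 5 mm margin is 5 + 94 = 99 mm.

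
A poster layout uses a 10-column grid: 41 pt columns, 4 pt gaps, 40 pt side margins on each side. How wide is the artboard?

526 pt

Artboard = 2·40 + 10·41 + 9·4 = 80 + 410 + 36 = 526 pt.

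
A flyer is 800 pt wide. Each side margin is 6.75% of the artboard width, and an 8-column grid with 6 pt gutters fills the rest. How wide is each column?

81.25 pt

Each margin = 6.75% of 800 = 54 pt; content = 800 − 2·54 = 692 pt.
692 − 7·6 = 650; ÷8 gives c = 81.25 pt.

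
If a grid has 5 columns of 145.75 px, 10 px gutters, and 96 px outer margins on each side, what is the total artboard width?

960.75 px

Adding margins, columns and gutters: 192 + 728.75 + 40 = 960.75 px.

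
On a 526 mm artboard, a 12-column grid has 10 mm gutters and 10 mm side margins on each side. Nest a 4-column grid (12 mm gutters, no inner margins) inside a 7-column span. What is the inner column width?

Outer content = 526 − 2·10 = 506 mm.
Subtracting 11 gutters of 10 leaves 396 for 12 columns, so c = 33 mm.
7-column span = 7·33 + 6·10 = 291 mm.
4d + 3·12 = 291 → 4d = 255 → d = 63.75 mm.

63.75 mm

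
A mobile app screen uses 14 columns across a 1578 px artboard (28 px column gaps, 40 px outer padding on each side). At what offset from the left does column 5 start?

476 px

Subtract both margins: 1578 − 2·40 = 1498 px.
14 columns + 13 column gaps: 14c + 13·28 = 1498.
14c = 1498 − 364 = 1134, so c = 81 px.
Column 5 starts at margin + 4·(column + gutter) = 40 + 4·109 = 476 px.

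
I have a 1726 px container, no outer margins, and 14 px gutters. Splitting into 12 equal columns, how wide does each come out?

131 px

12 columns + 11 gutters: 12c + 11·14 = 1726.
12c = 1726 − 154 = 1572, so c = 131 px.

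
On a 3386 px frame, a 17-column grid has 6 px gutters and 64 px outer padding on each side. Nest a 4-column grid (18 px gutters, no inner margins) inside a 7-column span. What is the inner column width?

Subtract both margins: 3386 − 2·64 = 3258 px.
3258 − 16·6 = 3162; ÷17 gives c = 186 px.
7 columns plus 6 gutters: 1302 + 36 = 1338 px.
1338 − 3·18 = 1284; ÷4 gives d = 321 px.

321 px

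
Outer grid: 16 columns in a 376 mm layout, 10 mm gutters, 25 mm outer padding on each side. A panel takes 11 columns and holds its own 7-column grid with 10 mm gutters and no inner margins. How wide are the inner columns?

23 mm

Inside the margins: 376 − 50 = 326 mm.
Subtracting 15 gutters of 10 leaves 176 for 16 columns, so c = 11 mm.
Span of 11: 11·11 + 10·10 = 121 + 100 = 221 mm.
7d + 6·10 = 221 → 7d = 161 → d = 23 mm.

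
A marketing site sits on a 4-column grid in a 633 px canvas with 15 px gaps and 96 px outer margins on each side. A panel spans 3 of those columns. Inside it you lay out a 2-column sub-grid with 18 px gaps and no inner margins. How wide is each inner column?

154.5 px

Outer content = 633 − 2·96 = 441 px.
4 columns + 3 gaps: 4c + 3·15 = 441.
4c = 441 − 45 = 396, so c = 99 px.
3-column span = 3·99 + 2·15 = 327 px.
327 − 1·18 = 309; ÷2 gives d = 154.5 px.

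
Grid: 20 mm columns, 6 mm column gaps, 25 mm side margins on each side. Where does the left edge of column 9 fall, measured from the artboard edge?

233 mm

Before column 9: the margin + 8 columns + 8 column gaps.
Offset = 25 + 8·(20 + 6) = 25 + 208 = 233 mm.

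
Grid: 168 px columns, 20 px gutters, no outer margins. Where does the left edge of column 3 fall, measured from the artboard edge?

376 px

No margin, so column 3 starts at 2·(column + gutter) = 2·188 = 376 px.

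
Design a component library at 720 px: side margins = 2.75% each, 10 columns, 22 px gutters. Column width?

48.24 px

Margins: 2.75% × 720 = 19.8 px each, so content = 720 − 39.6 = 680.4 px.
10c + 9·22 = 680.4 → 10c = 482.4 → c = 48.24 px.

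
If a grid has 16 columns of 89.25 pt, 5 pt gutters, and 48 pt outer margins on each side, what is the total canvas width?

1599 pt

Canvas = 2·48 + 16·89.25 + 15·5 = 96 + 1428 + 75 = 1599 pt.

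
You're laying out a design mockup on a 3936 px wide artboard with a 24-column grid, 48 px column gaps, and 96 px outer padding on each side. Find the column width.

Content width = 3936 − 2·96 = 3744 px.
24c + 23·48 = 3744 → 24c = 2640 → c = 110 px.

110 px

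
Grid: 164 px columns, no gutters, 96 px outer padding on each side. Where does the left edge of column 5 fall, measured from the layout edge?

752 px

Each column+gutter stride is 164 px; 4 of them past the 96 px margin is 96 + 656 = 752 px.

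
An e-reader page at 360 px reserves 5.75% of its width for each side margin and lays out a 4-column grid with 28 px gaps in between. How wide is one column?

58.65 px

Each margin = 5.75% of 360 = 20.7 px; content = 360 − 2·20.7 = 318.6 px.
4c + 3·28 = 318.6 → 4c = 234.6 → c = 58.65 px.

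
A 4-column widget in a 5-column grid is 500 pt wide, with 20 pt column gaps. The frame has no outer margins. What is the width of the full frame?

630 pt

4c + 3·20 = 500 → 4c = 440 → c = 110 pt.
Frame = 5·110 + 4·20 = 550 + 80 = 630 pt.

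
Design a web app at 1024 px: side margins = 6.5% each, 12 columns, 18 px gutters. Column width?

1024 × (1 − 2·6.5%) = 1024 × 87% = 890.88 px for the columns.
Subtracting 11 gutters of 18 leaves 692.88 for 12 columns, so c = 57.74 px.

57.74 px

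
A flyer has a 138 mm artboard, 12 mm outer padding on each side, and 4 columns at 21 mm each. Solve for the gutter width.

Take off 24 mm of margins, leaving 114 mm.
4·21 + 3g = 114 → 3g = 30 → g = 10 mm.

10 mm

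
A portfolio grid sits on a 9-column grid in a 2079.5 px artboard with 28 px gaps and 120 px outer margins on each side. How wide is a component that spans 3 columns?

Content width = 2079.5 − 2·120 = 1839.5 px.
9 columns + 8 gaps: 9c + 8·28 = 1839.5.
9c = 1839.5 − 224 = 1615.5, so c = 179.5 px.
3-column span = 3·179.5 + 2·28 = 594.5 px.

594.5 px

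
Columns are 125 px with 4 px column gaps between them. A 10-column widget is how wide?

1286 px

10-column span = 10·125 + 9·4 = 1286 px.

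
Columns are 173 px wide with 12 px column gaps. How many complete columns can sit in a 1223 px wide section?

6 columns

6 columns: 6·173 + 5·12 = 1098 px ≤ 1223.
7 columns: 1283 px > 1223. So 6.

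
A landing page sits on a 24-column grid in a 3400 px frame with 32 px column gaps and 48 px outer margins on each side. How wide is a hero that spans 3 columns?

385 px

Take off 96 px of margins, leaving 3304 px.
24c + 23·32 = 3304 → 24c = 2568 → c = 107 px.
3-column span = 3·107 + 2·32 = 385 px.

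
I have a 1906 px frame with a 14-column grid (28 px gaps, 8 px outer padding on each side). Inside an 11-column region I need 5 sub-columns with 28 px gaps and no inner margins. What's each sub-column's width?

Subtract both margins: 1906 − 2·8 = 1890 px.
Subtracting 13 gaps of 28 leaves 1526 for 14 columns, so c = 109 px.
Span of 11: 11·109 + 10·28 = 1199 + 280 = 1479 px.
Subtracting 4 gaps of 28 leaves 1367 for 5 columns, so d = 273.4 px.

273.4 px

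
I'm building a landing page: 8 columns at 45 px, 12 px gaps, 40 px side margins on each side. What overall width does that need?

Layout = 2·40 + 8·45 + 7·12 = 80 + 360 + 84 = 524 px.

524 px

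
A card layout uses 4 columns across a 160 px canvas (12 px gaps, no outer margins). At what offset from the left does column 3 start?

4 columns + 3 gaps: 4c + 3·12 = 160.
4c = 160 − 36 = 124, so c = 31 px.
Each column+gutter stride is 43 px; with no margin, 2 of them is 86 px.

86 px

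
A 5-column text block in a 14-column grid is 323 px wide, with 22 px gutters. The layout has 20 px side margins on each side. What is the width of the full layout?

Subtracting 4 gutters of 22 leaves 235 for 5 columns, so c = 47 px.
Layout = 2·20 + 14·47 + 13·22 = 40 + 658 + 286 = 984 px.

984 px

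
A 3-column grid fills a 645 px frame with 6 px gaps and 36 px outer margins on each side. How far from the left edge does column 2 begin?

Take off 72 px of margins, leaving 573 px.
573 − 2·6 = 561; ÷3 gives c = 187 px.
Column 2 starts at margin + 1·(column + gutter) = 36 + 1·193 = 229 px.

229 px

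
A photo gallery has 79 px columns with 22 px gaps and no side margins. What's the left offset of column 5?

404 px

No margin, so column 5 starts at 4·(column + gutter) = 4·101 = 404 px.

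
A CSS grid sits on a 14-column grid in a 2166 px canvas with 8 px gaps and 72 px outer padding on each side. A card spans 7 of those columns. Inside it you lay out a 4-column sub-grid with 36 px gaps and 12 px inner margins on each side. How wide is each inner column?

218.75 px

Take off 144 px of margins, leaving 2022 px.
14c + 13·8 = 2022 → 14c = 1918 → c = 137 px.
7 columns plus 6 gaps: 959 + 48 = 1007 px.
Inner content = 1007 − 2·12 = 983 px.
4d + 3·36 = 983 → 4d = 875 → d = 218.75 px.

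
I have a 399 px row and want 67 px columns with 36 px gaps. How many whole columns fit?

4 columns

Each extra column adds 67 + 36 = 103 px.
(399 + 36) / 103 = 4.22, so 4 columns fit.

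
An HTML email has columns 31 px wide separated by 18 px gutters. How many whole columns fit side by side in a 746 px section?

k columns need k·31 + (k−1)·18 = k·49 − 18.
k·49 − 18 ≤ 746 → k ≤ 764 / 49 ≈ 15.59, so k = 15.

15 columns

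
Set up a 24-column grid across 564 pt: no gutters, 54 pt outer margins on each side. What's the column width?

Content width = 564 − 2·54 = 456 pt.
456 / 24 = 19 pt per column.

19 pt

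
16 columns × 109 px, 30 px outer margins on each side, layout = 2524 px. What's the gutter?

48 px

Take off 60 px of margins, leaving 2464 px.
Columns use 1744 px, leaving 720 px across 15 gutters = 48 px each.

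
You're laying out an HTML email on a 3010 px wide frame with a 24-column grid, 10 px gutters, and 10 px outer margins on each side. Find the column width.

115 px

Inside the margins: 3010 − 20 = 2990 px.
Subtracting 23 gutters of 10 leaves 2760 for 24 columns, so c = 115 px.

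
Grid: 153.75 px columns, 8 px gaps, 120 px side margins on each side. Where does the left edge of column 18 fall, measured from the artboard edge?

2869.75 px

Each column+gutter stride is 161.75 px; 17 of them past the 120 px margin is 120 + 2749.75 = 2869.75 px.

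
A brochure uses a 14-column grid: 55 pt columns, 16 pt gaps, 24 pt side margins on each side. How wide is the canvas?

Adding margins, columns and gutters: 48 + 770 + 208 = 1026 pt.

1026 pt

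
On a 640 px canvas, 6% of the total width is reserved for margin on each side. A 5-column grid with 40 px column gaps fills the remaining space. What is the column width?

Each margin = 6% of 640 = 38.4 px; content = 640 − 2·38.4 = 563.2 px.
563.2 − 4·40 = 403.2; ÷5 gives c = 80.64 px.

80.64 px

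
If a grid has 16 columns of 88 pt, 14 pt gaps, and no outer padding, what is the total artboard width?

Summing: 1408 + 210 = 1618 pt.

1618 pt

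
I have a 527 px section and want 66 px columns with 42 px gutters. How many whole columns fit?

5 columns: 5·66 + 4·42 = 498 px ≤ 527.
6 columns: 606 px > 527. So 5.

5 columns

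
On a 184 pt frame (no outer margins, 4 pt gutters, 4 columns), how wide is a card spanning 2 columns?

Subtracting 3 gutters of 4 leaves 172 for 4 columns, so c = 43 pt.
Span of 2: 2·43 + 1·4 = 86 + 4 = 90 pt.

90 pt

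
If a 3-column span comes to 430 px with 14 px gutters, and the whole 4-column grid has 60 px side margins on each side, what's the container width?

3c + 2·14 = 430 → 3c = 402 → c = 134 px.
Container = 2·60 + 4·134 + 3·14 = 120 + 536 + 42 = 698 px.

698 px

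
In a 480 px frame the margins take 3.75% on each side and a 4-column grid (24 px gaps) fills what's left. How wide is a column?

93 px

Each margin = 3.75% of 480 = 18 px; content = 480 − 2·18 = 444 px.
444 − 3·24 = 372; ÷4 gives c = 93 px.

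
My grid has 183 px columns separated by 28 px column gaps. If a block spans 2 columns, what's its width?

Span of 2: 2·183 + 1·28 = 366 + 28 = 394 px.

394 px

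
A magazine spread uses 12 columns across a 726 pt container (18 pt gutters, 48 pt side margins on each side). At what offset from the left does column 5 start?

264 pt

Content = 726 − 2·48 = 630 pt.
630 − 11·18 = 432; ÷12 gives c = 36 pt.
Each column+gutter stride is 54 pt; 4 of them past the 48 pt margin is 48 + 216 = 264 pt.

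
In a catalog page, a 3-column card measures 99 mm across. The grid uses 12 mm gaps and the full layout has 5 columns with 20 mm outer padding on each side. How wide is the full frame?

213 mm

3 columns + 2 gaps: 3c + 2·12 = 99.
3c = 99 − 24 = 75, so c = 25 mm.
Frame = 2·20 + 5·25 + 4·12 = 40 + 125 + 48 = 213 mm.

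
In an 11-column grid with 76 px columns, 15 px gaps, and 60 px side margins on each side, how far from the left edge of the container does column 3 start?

242 px

Each column+gutter stride is 91 px; 2 of them past the 60 px margin is 60 + 182 = 242 px.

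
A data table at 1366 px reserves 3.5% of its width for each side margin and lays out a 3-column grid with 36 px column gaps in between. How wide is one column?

1366 × (1 − 2·3.5%) = 1366 × 93% = 1270.38 px for the columns.
3c + 2·36 = 1270.38 → 3c = 1198.38 → c = 399.46 px.

399.46 px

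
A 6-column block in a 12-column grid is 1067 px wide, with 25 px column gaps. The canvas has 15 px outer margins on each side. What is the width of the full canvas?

Subtracting 5 column gaps of 25 leaves 942 for 6 columns, so c = 157 px.
Canvas = 2·15 + 12·157 + 11·25 = 30 + 1884 + 275 = 2189 px.

2189 px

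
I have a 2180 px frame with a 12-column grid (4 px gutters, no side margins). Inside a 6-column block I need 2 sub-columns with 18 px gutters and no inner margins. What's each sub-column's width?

2180 − 11·4 = 2136; ÷12 gives c = 178 px.
6-column span = 6·178 + 5·4 = 1088 px.
Subtracting 1 gutter of 18 leaves 1070 for 2 columns, so d = 535 px.

535 px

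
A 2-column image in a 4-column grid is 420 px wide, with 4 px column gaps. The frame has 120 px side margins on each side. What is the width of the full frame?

1084 px

2 columns + 1 column gap: 2c + 1·4 = 420.
2c = 420 − 4 = 416, so c = 208 px.
Adding margins, columns and gutters: 240 + 832 + 12 = 1084 px.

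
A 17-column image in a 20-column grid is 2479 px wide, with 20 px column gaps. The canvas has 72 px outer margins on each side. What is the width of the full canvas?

3064 px

2479 − 16·20 = 2159; ÷17 gives c = 127 px.
Adding margins, columns and gutters: 144 + 2540 + 380 = 3064 px.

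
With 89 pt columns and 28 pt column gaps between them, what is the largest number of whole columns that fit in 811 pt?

k columns need k·89 + (k−1)·28 = k·117 − 28.
k·117 − 28 ≤ 811 → k ≤ 839 / 117 ≈ 7.17, so k = 7.

7 columns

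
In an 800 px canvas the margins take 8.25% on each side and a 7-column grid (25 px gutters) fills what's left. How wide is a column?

74 px

Each margin = 8.25% of 800 = 66 px; content = 800 − 2·66 = 668 px.
668 − 6·25 = 518; ÷7 gives c = 74 px.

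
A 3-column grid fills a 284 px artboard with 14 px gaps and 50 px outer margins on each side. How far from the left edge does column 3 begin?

Subtract both margins: 284 − 2·50 = 184 px.
3c + 2·14 = 184 → 3c = 156 → c = 52 px.
Each column+gutter stride is 66 px; 2 of them past the 50 px margin is 50 + 132 = 182 px.

182 px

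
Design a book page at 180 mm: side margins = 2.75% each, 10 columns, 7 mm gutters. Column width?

10.71 mm

Margins: 2.75% × 180 = 4.95 mm each, so content = 180 − 9.9 = 170.1 mm.
10c + 9·7 = 170.1 → 10c = 107.1 → c = 10.71 mm.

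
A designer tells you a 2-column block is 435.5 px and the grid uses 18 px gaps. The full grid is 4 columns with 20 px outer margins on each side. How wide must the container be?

929 px

435.5 − 1·18 = 417.5; ÷2 gives c = 208.75 px.
Adding margins, columns and gutters: 40 + 835 + 54 = 929 px.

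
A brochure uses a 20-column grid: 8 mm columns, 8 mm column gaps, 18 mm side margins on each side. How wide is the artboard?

348 mm

Total width: 2·18 + 20·8 + 19·8 = 348 mm.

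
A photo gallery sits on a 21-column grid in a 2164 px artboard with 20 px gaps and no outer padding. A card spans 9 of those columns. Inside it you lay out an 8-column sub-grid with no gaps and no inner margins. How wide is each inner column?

114.5 px

2164 − 20·20 = 1764; ÷21 gives c = 84 px.
9-column span = 9·84 + 8·20 = 916 px.
With no gaps, each column is 916/8 = 114.5 px.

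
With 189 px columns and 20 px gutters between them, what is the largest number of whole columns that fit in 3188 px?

15 columns

Each extra column adds 189 + 20 = 209 px.
(3188 + 20) / 209 = 15.35, so 15 columns fit.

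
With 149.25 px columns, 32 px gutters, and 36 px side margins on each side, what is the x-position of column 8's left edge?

1304.75 px

Each column+gutter stride is 181.25 px; 7 of them past the 36 px margin is 36 + 1268.75 = 1304.75 px.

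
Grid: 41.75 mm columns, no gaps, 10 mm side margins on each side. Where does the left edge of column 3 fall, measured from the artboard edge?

Column 3 starts at margin + 2·(column + gutter) = 10 + 2·41.75 = 93.5 mm.

93.5 mm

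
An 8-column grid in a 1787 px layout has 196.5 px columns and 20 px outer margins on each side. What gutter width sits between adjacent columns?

25 px

Inside the margins: 1787 − 40 = 1747 px.
8·196.5 + 7g = 1747 → 7g = 175 → g = 25 px.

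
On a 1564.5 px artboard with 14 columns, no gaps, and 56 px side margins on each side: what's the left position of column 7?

Inside the margins: 1564.5 − 112 = 1452.5 px.
1452.5 / 14 = 103.75 px per column.
Column 7 starts at margin + 6·(column + gutter) = 56 + 6·103.75 = 678.5 px.

678.5 px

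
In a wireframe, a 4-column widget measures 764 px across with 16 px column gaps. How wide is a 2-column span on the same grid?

374 px

Subtracting 3 column gaps of 16 leaves 716 for 4 columns, so c = 179 px.
2 columns plus 1 column gap: 358 + 16 = 374 px.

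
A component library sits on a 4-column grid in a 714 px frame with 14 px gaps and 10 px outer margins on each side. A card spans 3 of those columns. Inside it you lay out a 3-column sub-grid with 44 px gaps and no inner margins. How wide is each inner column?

143 px

Subtract both margins: 714 − 2·10 = 694 px.
4c + 3·14 = 694 → 4c = 652 → c = 163 px.
3 columns plus 2 gaps: 489 + 28 = 517 px.
3 columns + 2 gaps: 3d + 2·44 = 517.
3d = 517 − 88 = 429, so d = 143 px.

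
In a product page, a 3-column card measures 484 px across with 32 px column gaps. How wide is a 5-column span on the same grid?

484 − 2·32 = 420; ÷3 gives c = 140 px.
5 columns plus 4 column gaps: 700 + 128 = 828 px.

828 px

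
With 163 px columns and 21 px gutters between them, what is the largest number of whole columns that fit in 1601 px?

8 columns

Each extra column adds 163 + 21 = 184 px.
(1601 + 21) / 184 = 8.82, so 8 columns fit.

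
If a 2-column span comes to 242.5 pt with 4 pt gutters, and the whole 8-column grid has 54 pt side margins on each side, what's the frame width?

1090 pt

2c + 1·4 = 242.5 → 2c = 238.5 → c = 119.25 pt.
Adding margins, columns and gutters: 108 + 954 + 28 = 1090 pt.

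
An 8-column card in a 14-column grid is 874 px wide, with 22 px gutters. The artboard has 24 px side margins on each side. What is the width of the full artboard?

1594 px

8c + 7·22 = 874 → 8c = 720 → c = 90 px.
Artboard = 2·24 + 14·90 + 13·22 = 48 + 1260 + 286 = 1594 px.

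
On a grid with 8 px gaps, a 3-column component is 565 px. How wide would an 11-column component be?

565 − 2·8 = 549; ÷3 gives c = 183 px.
11 columns plus 10 gaps: 2013 + 80 = 2093 px.

2093 px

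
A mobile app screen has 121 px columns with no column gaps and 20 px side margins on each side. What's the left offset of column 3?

Column 3 starts at margin + 2·(column + gutter) = 20 + 2·121 = 262 px.

262 px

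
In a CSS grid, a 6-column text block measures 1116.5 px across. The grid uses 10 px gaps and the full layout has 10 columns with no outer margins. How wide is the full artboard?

6 columns + 5 gaps: 6c + 5·10 = 1116.5.
6c = 1116.5 − 50 = 1066.5, so c = 177.75 px.
Artboard = 10·177.75 + 9·10 = 1777.5 + 90 = 1867.5 px.

1867.5 px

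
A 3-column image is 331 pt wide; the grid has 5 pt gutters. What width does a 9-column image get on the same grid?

3c + 2·5 = 331 → 3c = 321 → c = 107 pt.
9-column span = 9·107 + 8·5 = 1003 pt.

1003 pt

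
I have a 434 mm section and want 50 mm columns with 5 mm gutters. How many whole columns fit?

k columns need k·50 + (k−1)·5 = k·55 − 5.
k·55 − 5 ≤ 434 → k ≤ 439 / 55 ≈ 7.98, so k = 7.

7 columns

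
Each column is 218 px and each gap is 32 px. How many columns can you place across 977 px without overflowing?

Each extra column adds 218 + 32 = 250 px.
(977 + 32) / 250 = 4.04, so 4 columns fit.

4 columns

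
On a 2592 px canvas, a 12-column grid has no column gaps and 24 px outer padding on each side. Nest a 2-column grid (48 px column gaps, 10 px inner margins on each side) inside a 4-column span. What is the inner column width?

390 px

Inside the margins: 2592 − 48 = 2544 px.
2544 / 12 = 212 px per column.
With no column gaps, 4 columns span 4·212 = 848 px.
Inner content = 848 − 2·10 = 828 px.
828 − 1·48 = 780; ÷2 gives d = 390 px.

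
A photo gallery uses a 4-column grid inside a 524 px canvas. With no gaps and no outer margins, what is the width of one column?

131 px

With no gaps, each column is 524/4 = 131 px.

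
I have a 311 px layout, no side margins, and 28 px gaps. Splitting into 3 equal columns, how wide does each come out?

3 columns + 2 gaps: 3c + 2·28 = 311.
3c = 311 − 56 = 255, so c = 85 px.

85 px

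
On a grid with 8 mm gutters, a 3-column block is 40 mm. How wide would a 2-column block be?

24 mm

40 − 2·8 = 24; ÷3 gives c = 8 mm.
2-column span = 2·8 + 1·8 = 24 mm.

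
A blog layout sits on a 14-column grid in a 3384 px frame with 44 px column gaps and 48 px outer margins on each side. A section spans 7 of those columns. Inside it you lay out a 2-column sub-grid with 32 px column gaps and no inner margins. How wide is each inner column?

Inside the margins: 3384 − 96 = 3288 px.
14 columns + 13 column gaps: 14c + 13·44 = 3288.
14c = 3288 − 572 = 2716, so c = 194 px.
7 columns plus 6 column gaps: 1358 + 264 = 1622 px.
Subtracting 1 column gap of 32 leaves 1590 for 2 columns, so d = 795 px.

795 px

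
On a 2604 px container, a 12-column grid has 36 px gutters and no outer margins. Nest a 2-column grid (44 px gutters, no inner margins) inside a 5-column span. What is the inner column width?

510 px

Subtracting 11 gutters of 36 leaves 2208 for 12 columns, so c = 184 px.
5 columns plus 4 gutters: 920 + 144 = 1064 px.
1064 − 1·44 = 1020; ÷2 gives d = 510 px.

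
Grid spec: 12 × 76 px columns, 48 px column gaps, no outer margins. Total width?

1440 px

Total width: 12·76 + 11·48 = 1440 px.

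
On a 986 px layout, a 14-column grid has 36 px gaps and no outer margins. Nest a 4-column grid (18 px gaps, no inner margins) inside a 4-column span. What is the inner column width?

50.5 px

Subtracting 13 gaps of 36 leaves 518 for 14 columns, so c = 37 px.
4-column span = 4·37 + 3·36 = 256 px.
256 − 3·18 = 202; ÷4 gives d = 50.5 px.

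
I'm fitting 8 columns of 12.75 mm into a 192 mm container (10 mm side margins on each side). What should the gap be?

Content width = 192 − 2·10 = 172 mm.
8·12.75 + 7g = 172 → 7g = 70 → g = 10 mm.

10 mm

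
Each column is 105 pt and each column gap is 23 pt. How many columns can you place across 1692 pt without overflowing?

13 columns

k columns need k·105 + (k−1)·23 = k·128 − 23.
k·128 − 23 ≤ 1692 → k ≤ 1715 / 128 ≈ 13.40, so k = 13.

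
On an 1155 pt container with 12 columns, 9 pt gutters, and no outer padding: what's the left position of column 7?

1155 − 11·9 = 1056; ÷12 gives c = 88 pt.
No margin, so column 7 starts at 6·(column + gutter) = 6·97 = 582 pt.

582 pt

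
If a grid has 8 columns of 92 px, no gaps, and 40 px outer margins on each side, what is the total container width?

Summing: 80 + 736 = 816 px.

816 px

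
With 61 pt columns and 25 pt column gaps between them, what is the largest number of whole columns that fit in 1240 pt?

14 columns: 14·61 + 13·25 = 1179 pt ≤ 1240.
15 columns: 1265 pt > 1240. So 14.

14 columns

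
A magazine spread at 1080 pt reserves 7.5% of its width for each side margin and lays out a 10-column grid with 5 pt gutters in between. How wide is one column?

Margins: 7.5% × 1080 = 81 pt each, so content = 1080 − 162 = 918 pt.
10c + 9·5 = 918 → 10c = 873 → c = 87.3 pt.

87.3 pt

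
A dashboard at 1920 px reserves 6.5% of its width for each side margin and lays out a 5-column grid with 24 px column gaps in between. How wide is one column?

1920 × (1 − 2·6.5%) = 1920 × 87% = 1670.4 px for the columns.
5 columns + 4 column gaps: 5c + 4·24 = 1670.4.
5c = 1670.4 − 96 = 1574.4, so c = 314.88 px.

314.88 px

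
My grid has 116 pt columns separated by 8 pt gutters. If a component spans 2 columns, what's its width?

240 pt

2 columns plus 1 gutter: 232 + 8 = 240 pt.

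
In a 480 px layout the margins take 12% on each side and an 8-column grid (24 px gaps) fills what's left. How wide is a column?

Margins: 12% × 480 = 57.6 px each, so content = 480 − 115.2 = 364.8 px.
Subtracting 7 gaps of 24 leaves 196.8 for 8 columns, so c = 24.6 px.

24.6 px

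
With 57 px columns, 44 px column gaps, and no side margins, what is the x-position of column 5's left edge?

No margin, so column 5 starts at 4·(column + gutter) = 4·101 = 404 px.

404 px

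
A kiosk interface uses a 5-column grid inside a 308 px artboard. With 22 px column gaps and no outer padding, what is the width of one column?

Subtracting 4 column gaps of 22 leaves 220 for 5 columns, so c = 44 px.

44 px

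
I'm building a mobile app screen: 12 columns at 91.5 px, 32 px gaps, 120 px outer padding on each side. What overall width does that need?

1690 px

Total width: 2·120 + 12·91.5 + 11·32 = 1690 px.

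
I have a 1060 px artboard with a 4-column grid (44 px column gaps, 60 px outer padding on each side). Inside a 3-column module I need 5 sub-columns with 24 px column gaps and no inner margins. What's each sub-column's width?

Outer content = 1060 − 2·60 = 940 px.
4c + 3·44 = 940 → 4c = 808 → c = 202 px.
Span of 3: 3·202 + 2·44 = 606 + 88 = 694 px.
694 − 4·24 = 598; ÷5 gives d = 119.6 px.

119.6 px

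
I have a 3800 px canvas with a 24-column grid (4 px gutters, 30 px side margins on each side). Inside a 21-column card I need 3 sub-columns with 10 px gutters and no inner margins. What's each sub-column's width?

Take off 60 px of margins, leaving 3740 px.
Subtracting 23 gutters of 4 leaves 3648 for 24 columns, so c = 152 px.
21-column span = 21·152 + 20·4 = 3272 px.
Subtracting 2 gutters of 10 leaves 3252 for 3 columns, so d = 1084 px.

1084 px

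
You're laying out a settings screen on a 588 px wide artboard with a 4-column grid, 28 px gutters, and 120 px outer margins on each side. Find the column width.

Take off 240 px of margins, leaving 348 px.
Subtracting 3 gutters of 28 leaves 264 for 4 columns, so c = 66 px.

66 px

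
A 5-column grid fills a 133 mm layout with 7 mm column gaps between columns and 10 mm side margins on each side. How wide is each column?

Inside the margins: 133 − 20 = 113 mm.
Subtracting 4 column gaps of 7 leaves 85 for 5 columns, so c = 17 mm.

17 mm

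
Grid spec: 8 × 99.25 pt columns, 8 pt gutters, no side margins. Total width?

850 pt

Total width: 8·99.25 + 7·8 = 850 pt.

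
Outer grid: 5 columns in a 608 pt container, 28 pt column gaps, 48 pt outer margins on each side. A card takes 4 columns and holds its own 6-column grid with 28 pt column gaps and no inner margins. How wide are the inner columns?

44 pt

Take off 96 pt of margins, leaving 512 pt.
Subtracting 4 column gaps of 28 leaves 400 for 5 columns, so c = 80 pt.
Span of 4: 4·80 + 3·28 = 320 + 84 = 404 pt.
Subtracting 5 column gaps of 28 leaves 264 for 6 columns, so d = 44 pt.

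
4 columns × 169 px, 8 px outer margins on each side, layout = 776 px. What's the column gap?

28 px

Inside the margins: 776 − 16 = 760 px.
4 columns take 4·169 = 676 px; remaining 84 splits into 3 column gaps.
g = 84 / 3 = 28 px.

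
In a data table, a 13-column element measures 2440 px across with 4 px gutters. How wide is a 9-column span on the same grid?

1688 px

Subtracting 12 gutters of 4 leaves 2392 for 13 columns, so c = 184 px.
9 columns plus 8 gutters: 1656 + 32 = 1688 px.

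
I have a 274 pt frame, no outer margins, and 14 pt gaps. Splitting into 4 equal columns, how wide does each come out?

4 columns + 3 gaps: 4c + 3·14 = 274.
4c = 274 − 42 = 232, so c = 58 pt.

58 pt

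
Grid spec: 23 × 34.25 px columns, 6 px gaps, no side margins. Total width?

919.75 px

Total width: 23·34.25 + 22·6 = 919.75 px.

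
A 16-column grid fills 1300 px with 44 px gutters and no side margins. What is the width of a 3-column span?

208 px

Subtracting 15 gutters of 44 leaves 640 for 16 columns, so c = 40 px.
Span of 3: 3·40 + 2·44 = 120 + 88 = 208 px.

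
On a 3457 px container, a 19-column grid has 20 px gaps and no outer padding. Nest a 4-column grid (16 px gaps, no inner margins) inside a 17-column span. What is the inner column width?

19c + 18·20 = 3457 → 19c = 3097 → c = 163 px.
17 columns plus 16 gaps: 2771 + 320 = 3091 px.
4 columns + 3 gaps: 4d + 3·16 = 3091.
4d = 3091 − 48 = 3043, so d = 760.75 px.

760.75 px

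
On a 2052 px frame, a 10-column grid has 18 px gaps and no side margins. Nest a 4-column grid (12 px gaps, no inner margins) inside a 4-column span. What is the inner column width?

193.5 px

10c + 9·18 = 2052 → 10c = 1890 → c = 189 px.
4 columns plus 3 gaps: 756 + 54 = 810 px.
810 − 3·12 = 774; ÷4 gives d = 193.5 px.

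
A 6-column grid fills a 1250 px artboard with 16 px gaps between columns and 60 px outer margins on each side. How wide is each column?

Inside the margins: 1250 − 120 = 1130 px.
1130 − 5·16 = 1050; ÷6 gives c = 175 px.

175 px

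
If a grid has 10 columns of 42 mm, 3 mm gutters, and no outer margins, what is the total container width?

Container = 10·42 + 9·3 = 420 + 27 = 447 mm.

447 mm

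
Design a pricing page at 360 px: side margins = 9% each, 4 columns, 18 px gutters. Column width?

60.3 px

Margins: 9% × 360 = 32.4 px each, so content = 360 − 64.8 = 295.2 px.
4 columns + 3 gutters: 4c + 3·18 = 295.2.
4c = 295.2 − 54 = 241.2, so c = 60.3 px.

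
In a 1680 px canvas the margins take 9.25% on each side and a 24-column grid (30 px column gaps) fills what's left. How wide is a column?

28.3 px

1680 × (1 − 2·9.25%) = 1680 × 81.5% = 1369.2 px for the columns.
1369.2 − 23·30 = 679.2; ÷24 gives c = 28.3 px.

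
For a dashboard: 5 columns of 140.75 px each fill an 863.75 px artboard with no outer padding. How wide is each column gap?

5 columns take 5·140.75 = 703.75 px; remaining 160 splits into 4 column gaps.
g = 160 / 4 = 40 px.

40 px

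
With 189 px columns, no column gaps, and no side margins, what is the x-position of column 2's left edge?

189 px

No margin, so column 2 starts at 1·(column + gutter) = 1·189 = 189 px.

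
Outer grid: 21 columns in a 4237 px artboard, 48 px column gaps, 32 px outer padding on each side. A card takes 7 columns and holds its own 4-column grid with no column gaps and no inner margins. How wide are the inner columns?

339.75 px

Outer content = 4237 − 2·32 = 4173 px.
4173 − 20·48 = 3213; ÷21 gives c = 153 px.
Span of 7: 7·153 + 6·48 = 1071 + 288 = 1359 px.
1359 / 4 = 339.75 px per column.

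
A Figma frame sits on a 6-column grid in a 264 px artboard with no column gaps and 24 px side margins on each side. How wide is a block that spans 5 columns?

180 px

Take off 48 px of margins, leaving 216 px.
With no column gaps, each column is 216/6 = 36 px.
With no column gaps, 5 columns span 5·36 = 180 px.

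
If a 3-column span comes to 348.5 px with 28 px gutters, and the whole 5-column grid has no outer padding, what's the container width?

Subtracting 2 gutters of 28 leaves 292.5 for 3 columns, so c = 97.5 px.
Total width: 5·97.5 + 4·28 = 599.5 px.

599.5 px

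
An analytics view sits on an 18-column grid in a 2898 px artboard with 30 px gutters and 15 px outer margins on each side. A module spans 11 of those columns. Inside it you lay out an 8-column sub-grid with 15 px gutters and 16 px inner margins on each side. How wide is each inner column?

200.5 px

Outer content = 2898 − 2·15 = 2868 px.
Subtracting 17 gutters of 30 leaves 2358 for 18 columns, so c = 131 px.
Span of 11: 11·131 + 10·30 = 1441 + 300 = 1741 px.
Inner content = 1741 − 2·16 = 1709 px.
1709 − 7·15 = 1604; ÷8 gives d = 200.5 px.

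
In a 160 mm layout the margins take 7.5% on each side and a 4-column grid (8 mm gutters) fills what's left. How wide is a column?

28 mm

160 × (1 − 2·7.5%) = 160 × 85% = 136 mm for the columns.
Subtracting 3 gutters of 8 leaves 112 for 4 columns, so c = 28 mm.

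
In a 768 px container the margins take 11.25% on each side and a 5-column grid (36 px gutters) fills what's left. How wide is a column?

768 × (1 − 2·11.25%) = 768 × 77.5% = 595.2 px for the columns.
595.2 − 4·36 = 451.2; ÷5 gives c = 90.24 px.

90.24 px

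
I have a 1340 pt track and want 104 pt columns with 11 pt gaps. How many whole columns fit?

Each extra column adds 104 + 11 = 115 pt.
(1340 + 11) / 115 = 11.75, so 11 columns fit.

11 columns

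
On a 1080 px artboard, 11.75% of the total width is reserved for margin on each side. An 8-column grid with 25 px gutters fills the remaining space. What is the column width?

81.4 px

Margins: 11.75% × 1080 = 126.9 px each, so content = 1080 − 253.8 = 826.2 px.
Subtracting 7 gutters of 25 leaves 651.2 for 8 columns, so c = 81.4 px.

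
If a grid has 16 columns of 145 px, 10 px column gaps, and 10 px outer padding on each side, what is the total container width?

Adding margins, columns and gutters: 20 + 2320 + 150 = 2490 px.

2490 px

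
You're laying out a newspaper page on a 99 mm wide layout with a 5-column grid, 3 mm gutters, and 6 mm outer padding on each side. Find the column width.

15 mm

Content width = 99 − 2·6 = 87 mm.
5 columns + 4 gutters: 5c + 4·3 = 87.
5c = 87 − 12 = 75, so c = 15 mm.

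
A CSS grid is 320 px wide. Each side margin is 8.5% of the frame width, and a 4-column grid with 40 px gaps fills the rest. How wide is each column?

36.4 px

320 × (1 − 2·8.5%) = 320 × 83% = 265.6 px for the columns.
Subtracting 3 gaps of 40 leaves 145.6 for 4 columns, so c = 36.4 px.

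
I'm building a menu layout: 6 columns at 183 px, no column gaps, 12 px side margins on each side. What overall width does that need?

Summing: 24 + 1098 = 1122 px.

1122 px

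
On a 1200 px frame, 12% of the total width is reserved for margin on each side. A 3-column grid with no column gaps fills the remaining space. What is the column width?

Each margin = 12% of 1200 = 144 px; content = 1200 − 2·144 = 912 px.
With no column gaps, each column is 912/3 = 304 px.

304 px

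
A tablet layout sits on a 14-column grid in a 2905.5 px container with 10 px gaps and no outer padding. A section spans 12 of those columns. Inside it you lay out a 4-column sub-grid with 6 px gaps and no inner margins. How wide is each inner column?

617.75 px

Subtracting 13 gaps of 10 leaves 2775.5 for 14 columns, so c = 198.25 px.
12-column span = 12·198.25 + 11·10 = 2489 px.
Subtracting 3 gaps of 6 leaves 2471 for 4 columns, so d = 617.75 px.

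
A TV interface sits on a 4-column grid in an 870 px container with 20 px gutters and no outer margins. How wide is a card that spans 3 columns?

870 − 3·20 = 810; ÷4 gives c = 202.5 px.
Span of 3: 3·202.5 + 2·20 = 607.5 + 40 = 647.5 px.

647.5 px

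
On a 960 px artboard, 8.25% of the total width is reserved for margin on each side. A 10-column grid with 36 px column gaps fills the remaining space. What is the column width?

Each margin = 8.25% of 960 = 79.2 px; content = 960 − 2·79.2 = 801.6 px.
Subtracting 9 column gaps of 36 leaves 477.6 for 10 columns, so c = 47.76 px.

47.76 px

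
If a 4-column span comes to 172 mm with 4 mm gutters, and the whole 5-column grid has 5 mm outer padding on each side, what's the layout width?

226 mm

4 columns + 3 gutters: 4c + 3·4 = 172.
4c = 172 − 12 = 160, so c = 40 mm.
Layout = 2·5 + 5·40 + 4·4 = 10 + 200 + 16 = 226 mm.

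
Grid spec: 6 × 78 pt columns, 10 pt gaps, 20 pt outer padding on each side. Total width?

558 pt

Total width: 2·20 + 6·78 + 5·10 = 558 pt.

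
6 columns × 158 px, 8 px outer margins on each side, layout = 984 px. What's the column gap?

Subtract both margins: 984 − 2·8 = 968 px.
6 columns take 6·158 = 948 px; remaining 20 splits into 5 column gaps.
g = 20 / 5 = 4 px.

4 px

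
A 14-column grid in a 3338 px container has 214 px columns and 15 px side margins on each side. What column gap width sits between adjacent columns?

Take off 30 px of margins, leaving 3308 px.
14 columns take 14·214 = 2996 px; remaining 312 splits into 13 column gaps.
g = 312 / 13 = 24 px.

24 px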